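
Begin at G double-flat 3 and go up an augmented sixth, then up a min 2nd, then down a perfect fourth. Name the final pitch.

Up an augmented sixth from Gbb3: Eb4 (10 semitones up).
A minor second up from Eb4 is Fb4.
Down a perfect fourth from Fb4: Cb4 (5 semitones down).

C flat 4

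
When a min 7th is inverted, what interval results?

M2

Interval numbers invert to sum to nine: 7 + 2 = 9, so a seventh inverts to a second.
The quality also flips — minor becomes major — giving a major second.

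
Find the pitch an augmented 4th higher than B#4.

Four letter names up from B: E.
Moving 6 semitones up from B#4 (the size of an augmented fourth) reaches E##5.

E##5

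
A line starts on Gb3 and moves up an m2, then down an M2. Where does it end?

Gb3 up a minor second → Abb3 (1 semitone).
Abb3 down a major second → Gbb3 (2 semitones).

Gbb3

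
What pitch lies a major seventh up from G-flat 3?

The seventh takes the letter from G up to F.
A major seventh is 11 semitones; 11 semitones up from Gb3 gives F4.

F 4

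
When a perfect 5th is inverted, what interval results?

Inverted interval numbers add to nine, so a fifth pairs with a fourth (5 + 4 = 9).
The quality also flips — perfect stays perfect — giving a perfect fourth.

perfect 4th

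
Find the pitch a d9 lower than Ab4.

Two letters down from A (plus an octave) reaches G.
A diminished ninth is 12 semitones; 12 semitones down from Ab4 gives G#3.

G#3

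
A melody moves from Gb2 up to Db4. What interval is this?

G to D spans five letter names (G-A-B-C-D), plus an octave — that makes it a twelfth of some quality.
Gb2 to Db4 is 19 semitones, matching the perfect twelfth exactly, so the quality is perfect.
(Equivalently, a compound perfect fifth: a perfect fifth plus an octave.)

perfect 12th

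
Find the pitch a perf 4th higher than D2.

Counting four letter names up from D lands on G.
A perfect fourth spans 5 semitones, so from D2 the target pitch is G2.

G2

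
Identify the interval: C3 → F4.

C to F spans four letter names (C-D-E-F), plus an octave: an eleventh.
The perfect eleventh spans 17 semitones, and C3 to F4 is exactly 17 semitones — so this is a perfect eleventh.
(Equivalently, a compound perfect fourth: a perfect fourth plus an octave.)

perfect eleventh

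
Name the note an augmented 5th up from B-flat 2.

F-sharp 3

The fifth takes the letter from B up to F.
Moving 8 semitones up from Bb2 (the size of an augmented fifth) reaches F#3.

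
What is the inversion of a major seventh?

m2

The rule of nine gives the new number: 9 − 7 = 2, so a seventh becomes a second.
The quality also flips — major becomes minor — giving a minor second.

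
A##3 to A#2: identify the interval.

augmented 8th

Descending from A##3 to A#2 is the same interval as ascending A#2 to A##3.
A to A is the same letter name, plus an octave, so the interval is some kind of octave.
A#2 to A##3 spans 13 semitones — one semitone wider than the perfect octave (12) — giving an augmented octave.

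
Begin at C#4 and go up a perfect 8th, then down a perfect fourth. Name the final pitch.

G#4

Up a perfect octave from C#4: C#5 (12 semitones up).
A perfect fourth down from C#5 is G#4.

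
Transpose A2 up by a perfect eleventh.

The eleventh's letter: A up four letter names plus an octave → D.
A perfect eleventh is 17 semitones; 17 semitones up from A2 gives D4.

D4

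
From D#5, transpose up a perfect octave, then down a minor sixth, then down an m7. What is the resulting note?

G##4

Up a perfect octave from D#5: D#6 (12 semitones up).
Down a minor sixth from D#6: F##5 (8 semitones down).
A minor seventh down from F##5 is G##4.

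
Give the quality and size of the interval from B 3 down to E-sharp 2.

diminished twelfth

Descending from B3 to E#2 is the same interval as ascending E#2 to B3.
E to B spans five letter names (E-F-G-A-B), plus an octave: a twelfth.
The perfect twelfth is 19 semitones; here we have 18, one semitone narrower: diminished.
(Equivalently, a compound diminished fifth: a diminished fifth plus an octave.)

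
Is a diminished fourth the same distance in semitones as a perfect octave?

A diminished fourth spans 4 semitones; a perfect octave spans 12 semitones. They differ by 8.

No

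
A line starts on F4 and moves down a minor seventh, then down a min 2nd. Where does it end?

F#3

A minor seventh down from F4 is G3.
Down a minor second from G3: F#3 (1 semitone down).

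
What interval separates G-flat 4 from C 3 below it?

Descending from Gb4 to C3 is the same interval as ascending C3 to Gb4.
C to G spans five letter names (C-D-E-F-G), plus an octave — that makes it a twelfth of some quality.
A perfect twelfth would be 19 semitones; C3 to Gb4 is 18, one semitone narrower, so the interval is diminished.
(Equivalently, a compound diminished fifth: a diminished fifth plus an octave.)

diminished twelfth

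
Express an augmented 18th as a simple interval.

Take out 2 octaves (14 from the number): 18 − 14 = 4.
Quality carries through unchanged, so the simple form is an augmented fourth.

A4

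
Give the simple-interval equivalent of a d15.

diminished 8th

Take out an octave (7 from the number): 15 − 7 = 8.
That makes a diminished fifteenth a compound diminished octave — an octave plus a diminished octave.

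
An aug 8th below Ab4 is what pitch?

An octave keeps the letter name A, an octave down from A.
An augmented octave spans 13 semitones, so from Ab4 the target pitch is Abb3.

Abb3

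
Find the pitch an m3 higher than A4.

C5

Counting three letter names up from A lands on C.
A minor third is 3 semitones; 3 semitones up from A4 gives C5.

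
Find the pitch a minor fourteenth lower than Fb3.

Counting seven letter names plus an octave down from F lands on G.
A minor fourteenth spans 22 semitones, so from Fb3 the target pitch is Gb1.

Gb1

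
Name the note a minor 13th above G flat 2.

The thirteenth's letter: G up six letter names plus an octave → E.
A minor thirteenth is 20 semitones; 20 semitones up from Gb2 gives Ebb4.

E double-flat 4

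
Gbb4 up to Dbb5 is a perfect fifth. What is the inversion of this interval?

Interval numbers invert to sum to nine: 5 + 4 = 9, so a fifth inverts to a fourth.
Quality inverts too: perfect stays perfect. That makes the inversion a perfect fourth.

P4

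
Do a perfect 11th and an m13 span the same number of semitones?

No

A perfect eleventh spans 17 semitones; a minor thirteenth spans 20 semitones. They differ by 3.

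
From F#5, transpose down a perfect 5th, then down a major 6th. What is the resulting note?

F#5 down a perfect fifth → B4 (7 semitones).
B4 down a major sixth → D4 (9 semitones).

D4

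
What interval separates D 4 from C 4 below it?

Descending from D4 to C4 is the same interval as ascending C4 to D4.
C to D spans two letter names (C-D): a second.
Counting semitones, C4→D4 is 2, which is the major second.

major second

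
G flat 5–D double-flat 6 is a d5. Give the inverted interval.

Interval numbers invert to sum to nine: 5 + 4 = 9, so a fifth inverts to a fourth.
The quality also flips — diminished becomes augmented — giving an augmented fourth.

augmented 4th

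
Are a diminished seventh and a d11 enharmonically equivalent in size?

A diminished seventh spans 9 semitones; a diminished eleventh spans 16 semitones. They differ by 7.

No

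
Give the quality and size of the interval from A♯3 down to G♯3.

major second

Descending from A#3 to G#3 is the same interval as ascending G#3 to A#3.
G to A spans two letter names (G-A) — that makes it a second of some quality.
G#3 to A#3 is 2 semitones, matching the major second exactly, so the quality is major.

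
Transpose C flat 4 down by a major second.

The second takes the letter from C down to B.
A major second spans 2 semitones, so from Cb4 the target pitch is Bbb3.

B double-flat 3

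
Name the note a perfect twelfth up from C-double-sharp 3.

Counting five letter names plus an octave up from C lands on G.
A perfect twelfth is 19 semitones; 19 semitones up from C##3 gives G##4.

G-double-sharp 4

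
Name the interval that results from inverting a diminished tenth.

First reduce the compound diminished tenth to its simple form, a diminished third.
The rule of nine gives the new number: 9 − 3 = 6, so a third becomes a sixth.
Quality inverts too: diminished becomes augmented. That makes the inversion an augmented sixth.

augmented 6th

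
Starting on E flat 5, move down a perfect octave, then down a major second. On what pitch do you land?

Down a perfect octave from Eb5: Eb4 (12 semitones down).
A major second down from Eb4 is Db4.

D flat 4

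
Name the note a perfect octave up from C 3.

C 4

The letter stays C (same as the start), shifted an octave up.
Moving 12 semitones up from C3 (the size of a perfect octave) reaches C4.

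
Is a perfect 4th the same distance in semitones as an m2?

No

5 semitones (perfect fourth) vs 1 semitone (minor second): not equal.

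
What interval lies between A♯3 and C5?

A to C spans three letter names (A-B-C), plus an octave: a tenth.
A major tenth would be 16 semitones; A#3 to C5 is 14, two semitones narrower, so the interval is diminished.
(Equivalently, a compound diminished third: a diminished third plus an octave.)

diminished tenth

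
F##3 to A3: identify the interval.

F to A spans three letter names (F-G-A), so the interval is some kind of third.
F##3 to A3 spans 2 semitones — two semitones narrower than the major third (4) — giving a diminished third.

diminished third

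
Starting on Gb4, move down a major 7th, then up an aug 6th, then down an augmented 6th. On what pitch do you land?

Gb4 down a major seventh → Abb3 (11 semitones).
An augmented sixth up from Abb3 is F4.
Down an augmented sixth from F4: Abb3 (10 semitones down).

Abb3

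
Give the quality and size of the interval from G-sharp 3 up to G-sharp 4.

perfect 8th

G to G is the same letter name, plus an octave: an octave.
G#3 to G#4 is 12 semitones, matching the perfect octave exactly, so the quality is perfect.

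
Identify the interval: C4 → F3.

P5

Descending from C4 to F3 is the same interval as ascending F3 to C4.
F to C spans five letter names (F-G-A-B-C): a fifth.
Counting semitones, F3→C4 is 7, which is the perfect fifth.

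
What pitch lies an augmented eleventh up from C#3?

F##4

Counting four letter names plus an octave up from C lands on F.
An augmented eleventh spans 18 semitones, so from C#3 the target pitch is F##4.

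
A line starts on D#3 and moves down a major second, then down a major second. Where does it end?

A major second down from D#3 is C#3.
Down a major second from C#3: B2 (2 semitones down).

B2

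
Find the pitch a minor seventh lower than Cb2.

Db1

The seventh takes the letter from C down to D.
A minor seventh spans 10 semitones, so from Cb2 the target pitch is Db1.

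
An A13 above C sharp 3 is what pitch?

Six letters up from C (plus an octave) reaches A.
An augmented thirteenth spans 22 semitones, so from C#3 the target pitch is A##4.

A double-sharp 4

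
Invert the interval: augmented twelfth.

diminished 4th

First reduce the compound augmented twelfth to its simple form, an augmented fifth.
Inverted interval numbers add to nine, so a fifth pairs with a fourth (5 + 4 = 9).
Quality inverts too: augmented becomes diminished. That makes the inversion a diminished fourth.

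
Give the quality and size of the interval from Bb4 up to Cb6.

B to C spans two letter names (B-C), plus an octave, so the interval is some kind of ninth.
At 13 semitones, Bb4→Cb6 falls one short of a major ninth: minor.
(Equivalently, a compound minor second: a minor second plus an octave.)

minor ninth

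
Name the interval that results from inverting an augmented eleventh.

diminished fifth

First reduce the compound augmented eleventh to its simple form, an augmented fourth.
The rule of nine gives the new number: 9 − 4 = 5, so a fourth becomes a fifth.
Quality inverts too: augmented becomes diminished. That makes the inversion a diminished fifth.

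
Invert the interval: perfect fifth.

The rule of nine gives the new number: 9 − 5 = 4, so a fifth becomes a fourth.
And perfect stays perfect under inversion, so we get a perfect fourth.

P4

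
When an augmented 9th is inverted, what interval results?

First reduce the compound augmented ninth to its simple form, an augmented second.
The rule of nine gives the new number: 9 − 2 = 7, so a second becomes a seventh.
The quality also flips — augmented becomes diminished — giving a diminished seventh.

diminished 7th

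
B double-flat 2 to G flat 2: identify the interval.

minor 3rd

Descending from Bbb2 to Gb2 is the same interval as ascending Gb2 to Bbb2.
G to B spans three letter names (G-A-B): a third.
A major third would be 4 semitones, but Gb2 to Bbb2 is 3 — one semitone narrower, making it a minor third.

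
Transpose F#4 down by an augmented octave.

F3

The letter stays F (same as the start), shifted an octave down.
An augmented octave spans 13 semitones, so from F#4 the target pitch is F3.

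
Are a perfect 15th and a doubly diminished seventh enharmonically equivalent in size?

A perfect fifteenth is 24 semitones but a doubly diminished seventh is 8 semitones — different sizes.

No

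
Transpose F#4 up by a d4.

Bb4

The fourth takes the letter from F up to B.
A diminished fourth spans 4 semitones, so from F#4 the target pitch is Bb4.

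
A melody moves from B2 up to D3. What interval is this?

B to D spans three letter names (B-C-D): a third.
At 3 semitones, B2→D3 falls one short of a major third: minor.

minor third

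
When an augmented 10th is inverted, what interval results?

diminished 6th

First reduce the compound augmented tenth to its simple form, an augmented third.
Interval numbers invert to sum to nine: 3 + 6 = 9, so a third inverts to a sixth.
Quality inverts too: augmented becomes diminished. That makes the inversion a diminished sixth.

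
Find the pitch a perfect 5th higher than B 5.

The fifth takes the letter from B up to F.
A perfect fifth spans 7 semitones, so from B5 the target pitch is F#6.

F sharp 6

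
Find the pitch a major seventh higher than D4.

C#5

The seventh takes the letter from D up to C.
A major seventh spans 11 semitones, so from D4 the target pitch is C#5.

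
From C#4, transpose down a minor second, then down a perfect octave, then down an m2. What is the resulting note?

C#4 down a minor second → B#3 (1 semitone).
Down a perfect octave from B#3: B#2 (12 semitones down).
Down a minor second from B#2: A##2 (1 semitone down).

A##2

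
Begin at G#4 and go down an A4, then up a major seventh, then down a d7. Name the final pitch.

G#4 down an augmented fourth → D4 (6 semitones).
Up a major seventh from D4: C#5 (11 semitones up).
C#5 down a diminished seventh → D##4 (9 semitones).

D##4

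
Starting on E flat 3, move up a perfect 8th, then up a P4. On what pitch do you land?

A flat 4

Up a perfect octave from Eb3: Eb4 (12 semitones up).
Up a perfect fourth from Eb4: Ab4 (5 semitones up).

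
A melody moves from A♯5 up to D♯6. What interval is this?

perfect 4th

A to D spans four letter names (A-B-C-D): a fourth.
A#5 to D#6 is 5 semitones, matching the perfect fourth exactly, so the quality is perfect.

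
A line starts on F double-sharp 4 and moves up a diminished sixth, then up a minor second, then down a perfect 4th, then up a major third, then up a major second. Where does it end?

E 5

A diminished sixth up from F##4 is D5.
Up a minor second from D5: Eb5 (1 semitone up).
Down a perfect fourth from Eb5: Bb4 (5 semitones down).
Bb4 up a major third → D5 (4 semitones).
Up a major second from D5: E5 (2 semitones up).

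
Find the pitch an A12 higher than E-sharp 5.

B-double-sharp 6

Five letters up from E (plus an octave) reaches B.
Moving 20 semitones up from E#5 (the size of an augmented twelfth) reaches B##6.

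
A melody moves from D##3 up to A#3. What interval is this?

D to A spans five letter names (D-E-F-G-A) — that makes it a fifth of some quality.
A perfect fifth would be 7 semitones; D##3 to A#3 is 6, one semitone narrower, so the interval is diminished.

diminished 5th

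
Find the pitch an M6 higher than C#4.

A#4

Six letter names up from C: A.
A major sixth spans 9 semitones, so from C#4 the target pitch is A#4.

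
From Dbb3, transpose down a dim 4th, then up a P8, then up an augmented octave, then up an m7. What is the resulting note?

G5

Down a diminished fourth from Dbb3: Ab2 (4 semitones down).
A perfect octave up from Ab2 is Ab3.
Up an augmented octave from Ab3: A4 (13 semitones up).
Up a minor seventh from A4: G5 (10 semitones up).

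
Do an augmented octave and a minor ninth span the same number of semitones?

An augmented octave = 13 semitones = a minor ninth; enharmonically equal.

Yes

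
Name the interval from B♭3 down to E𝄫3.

A5

Descending from Bb3 to Ebb3 is the same interval as ascending Ebb3 to Bb3.
E to B spans five letter names (E-F-G-A-B) — that makes it a fifth of some quality.
The perfect fifth is 7 semitones; here we have 8, one semitone wider: augmented.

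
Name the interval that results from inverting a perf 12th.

P4

First reduce the compound perfect twelfth to its simple form, a perfect fifth.
Inverted interval numbers add to nine, so a fifth pairs with a fourth (5 + 4 = 9).
The quality also flips — perfect stays perfect — giving a perfect fourth.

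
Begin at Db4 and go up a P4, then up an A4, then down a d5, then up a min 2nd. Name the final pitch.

Up a perfect fourth from Db4: Gb4 (5 semitones up).
Gb4 up an augmented fourth → C5 (6 semitones).
C5 down a diminished fifth → F#4 (6 semitones).
Up a minor second from F#4: G4 (1 semitone up).

G4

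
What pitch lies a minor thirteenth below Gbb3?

Counting six letter names plus an octave down from G lands on B.
Moving 20 semitones down from Gbb3 (the size of a minor thirteenth) reaches Bbb1.

Bbb1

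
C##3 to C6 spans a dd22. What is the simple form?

dd8

Take out 2 octaves (14 from the number): 22 − 14 = 8.
That makes a doubly diminished twenty-second a compound doubly diminished octave — 2 octaves plus a doubly diminished octave.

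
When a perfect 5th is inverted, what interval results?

Interval numbers invert to sum to nine: 5 + 4 = 9, so a fifth inverts to a fourth.
Quality inverts too: perfect stays perfect. That makes the inversion a perfect fourth.

perfect 4th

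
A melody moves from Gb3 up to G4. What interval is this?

G to G is the same letter name, plus an octave: an octave.
The perfect octave is 12 semitones; here we have 13, one semitone wider: augmented.

augmented octave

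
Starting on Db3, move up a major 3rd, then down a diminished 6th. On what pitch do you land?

A#2

A major third up from Db3 is F3.
Down a diminished sixth from F3: A#2 (7 semitones down).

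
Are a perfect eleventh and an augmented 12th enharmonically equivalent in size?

No

A perfect eleventh spans 17 semitones; an augmented twelfth spans 20 semitones. They differ by 3.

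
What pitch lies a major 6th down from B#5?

Counting six letter names down from B lands on D.
Moving 9 semitones down from B#5 (the size of a major sixth) reaches D#5.

D#5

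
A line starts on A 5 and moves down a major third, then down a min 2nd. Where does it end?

Down a major third from A5: F5 (4 semitones down).
Down a minor second from F5: E5 (1 semitone down).

E 5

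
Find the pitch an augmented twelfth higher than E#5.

B##6

Five letters up from E (plus an octave) reaches B.
An augmented twelfth spans 20 semitones, so from E#5 the target pitch is B##6.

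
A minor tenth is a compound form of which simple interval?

minor third

Take out an octave (7 from the number): 10 − 7 = 3.
That makes a minor tenth a compound minor third — an octave plus a minor third.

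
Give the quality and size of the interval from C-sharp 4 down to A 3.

major third

Descending from C#4 to A3 is the same interval as ascending A3 to C#4.
A to C spans three letter names (A-B-C), so the interval is some kind of third.
Counting semitones, A3→C#4 is 4, which is the major third.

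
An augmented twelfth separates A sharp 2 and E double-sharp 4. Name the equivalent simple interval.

augmented 5th

Subtracting seven from the interval number removes an octave: 12 − 7 = 5.
That makes an augmented twelfth a compound augmented fifth — an octave plus an augmented fifth.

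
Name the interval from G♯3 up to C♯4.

G to C spans four letter names (G-A-B-C) — that makes it a fourth of some quality.
The perfect fourth spans 5 semitones, and G#3 to C#4 is exactly 5 semitones — so this is a perfect fourth.

perfect 4th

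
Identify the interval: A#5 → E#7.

A to E spans five letter names (A-B-C-D-E), plus an octave, so the interval is some kind of twelfth.
The perfect twelfth spans 19 semitones, and A#5 to E#7 is exactly 19 semitones — so this is a perfect twelfth.
(Equivalently, a compound perfect fifth: a perfect fifth plus an octave.)

P12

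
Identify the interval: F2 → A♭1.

Descending from F2 to Ab1 is the same interval as ascending Ab1 to F2.
A to F spans six letter names (A-B-C-D-E-F): a sixth.
Ab1 to F2 is 9 semitones, matching the major sixth exactly, so the quality is major.

major sixth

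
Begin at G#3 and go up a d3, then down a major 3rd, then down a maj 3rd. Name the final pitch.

G#3 up a diminished third → Bb3 (2 semitones).
Down a major third from Bb3: Gb3 (4 semitones down).
A major third down from Gb3 is Ebb3.

Ebb3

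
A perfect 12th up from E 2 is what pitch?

The twelfth's letter: E up five letter names plus an octave → B.
A perfect twelfth spans 19 semitones, so from E2 the target pitch is B3.

B 3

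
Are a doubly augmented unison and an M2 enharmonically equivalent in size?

Both span 2 semitones: a doubly augmented unison and a major second are the same chromatic distance.

Yes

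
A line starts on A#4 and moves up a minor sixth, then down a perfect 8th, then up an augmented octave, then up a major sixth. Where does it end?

A#4 up a minor sixth → F#5 (8 semitones).
Down a perfect octave from F#5: F#4 (12 semitones down).
Up an augmented octave from F#4: F##5 (13 semitones up).
A major sixth up from F##5 is D##6.

D##6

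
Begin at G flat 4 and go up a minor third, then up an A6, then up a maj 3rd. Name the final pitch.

A minor third up from Gb4 is Bbb4.
Up an augmented sixth from Bbb4: G5 (10 semitones up).
G5 up a major third → B5 (4 semitones).

B 5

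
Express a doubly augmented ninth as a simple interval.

Subtracting seven from the interval number removes an octave: 9 − 7 = 2.
So a doubly augmented ninth is an octave plus a doubly augmented second. The quality is unchanged.

doubly augmented second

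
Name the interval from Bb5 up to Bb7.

B to B is the same letter name, plus 2 octaves, so the interval is some kind of fifteenth.
Bb5 to Bb7 is 24 semitones, matching the perfect fifteenth exactly, so the quality is perfect.
(Equivalently, a compound perfect octave: a perfect octave plus an octave.)

perfect fifteenth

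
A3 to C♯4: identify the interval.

major 3rd

A to C spans three letter names (A-B-C) — that makes it a third of some quality.
A3 to C#4 is 4 semitones, matching the major third exactly, so the quality is major.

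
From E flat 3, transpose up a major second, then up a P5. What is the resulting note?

A major second up from Eb3 is F3.
F3 up a perfect fifth → C4 (7 semitones).

C 4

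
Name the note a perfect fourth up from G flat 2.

C flat 3

Four letter names up from G: C.
A perfect fourth spans 5 semitones, so from Gb2 the target pitch is Cb3.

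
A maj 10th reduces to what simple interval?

major third

Take out an octave (7 from the number): 10 − 7 = 3.
That makes a major tenth a compound major third — an octave plus a major third.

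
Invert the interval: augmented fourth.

diminished fifth

Inverted interval numbers add to nine, so a fourth pairs with a fifth (4 + 5 = 9).
The quality also flips — augmented becomes diminished — giving a diminished fifth.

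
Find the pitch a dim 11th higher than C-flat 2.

Counting four letter names plus an octave up from C lands on F.
A diminished eleventh is 16 semitones; 16 semitones up from Cb2 gives Fbb3.

F-double-flat 3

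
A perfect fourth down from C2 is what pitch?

Counting four letter names down from C lands on G.
Moving 5 semitones down from C2 (the size of a perfect fourth) reaches G1.

G1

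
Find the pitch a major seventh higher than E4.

Counting seven letter names up from E lands on D.
A major seventh is 11 semitones; 11 semitones up from E4 gives D#5.

D#5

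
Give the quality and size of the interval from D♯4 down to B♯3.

Descending from D#4 to B#3 is the same interval as ascending B#3 to D#4.
B to D spans three letter names (B-C-D), so the interval is some kind of third.
B#3 to D#4 is 3 semitones, a half step short of the major third (4), so this is minor.

m3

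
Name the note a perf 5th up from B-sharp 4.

F-double-sharp 5

Five letter names up from B: F.
A perfect fifth is 7 semitones; 7 semitones up from B#4 gives F##5.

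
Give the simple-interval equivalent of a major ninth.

major 2nd

Subtracting seven from the interval number removes an octave: 9 − 7 = 2.
That makes a major ninth a compound major second — an octave plus a major second.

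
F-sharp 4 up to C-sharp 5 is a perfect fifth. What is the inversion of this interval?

perfect 4th

Inverted interval numbers add to nine, so a fifth pairs with a fourth (5 + 4 = 9).
Quality inverts too: perfect stays perfect. That makes the inversion a perfect fourth.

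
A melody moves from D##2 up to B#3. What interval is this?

D to B spans six letter names (D-E-F-G-A-B), plus an octave, so the interval is some kind of thirteenth.
D##2 to B#3 is 20 semitones, a half step short of the major thirteenth (21), so this is minor.
(Equivalently, a compound minor sixth: a minor sixth plus an octave.)

minor thirteenth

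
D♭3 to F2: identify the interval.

minor sixth

Descending from Db3 to F2 is the same interval as ascending F2 to Db3.
F to D spans six letter names (F-G-A-B-C-D) — that makes it a sixth of some quality.
A major sixth would be 9 semitones, but F2 to Db3 is 8 — one semitone narrower, making it a minor sixth.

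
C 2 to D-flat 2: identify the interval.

m2

C to D spans two letter names (C-D): a second.
C2 to Db2 is 1 semitone, a half step short of the major second (2), so this is minor.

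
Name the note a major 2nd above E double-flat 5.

F flat 5

Counting two letter names up from E lands on F.
Moving 2 semitones up from Ebb5 (the size of a major second) reaches Fb5.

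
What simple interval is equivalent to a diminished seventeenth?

diminished third

Take out 2 octaves (14 from the number): 17 − 14 = 3.
That makes a diminished seventeenth a compound diminished third — 2 octaves plus a diminished third.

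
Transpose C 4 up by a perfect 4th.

F 4

Counting four letter names up from C lands on F.
A perfect fourth spans 5 semitones, so from C4 the target pitch is F4.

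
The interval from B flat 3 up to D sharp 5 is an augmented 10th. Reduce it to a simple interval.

A3

Each octave removed subtracts seven from the number: 10 − 7 = 3.
Quality carries through unchanged, so the simple form is an augmented third.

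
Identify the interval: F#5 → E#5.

Descending from F#5 to E#5 is the same interval as ascending E#5 to F#5.
E to F spans two letter names (E-F): a second.
A major second would be 2 semitones, but E#5 to F#5 is 1 — one semitone narrower, making it a minor second.

minor second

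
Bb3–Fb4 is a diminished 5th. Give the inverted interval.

A4

The rule of nine gives the new number: 9 − 5 = 4, so a fifth becomes a fourth.
And diminished becomes augmented under inversion, so we get an augmented fourth.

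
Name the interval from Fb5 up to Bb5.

A4

F to B spans four letter names (F-G-A-B): a fourth.
The perfect fourth is 5 semitones; here we have 6, one semitone wider: augmented.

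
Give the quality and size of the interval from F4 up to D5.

F to D spans six letter names (F-G-A-B-C-D), so the interval is some kind of sixth.
The major sixth spans 9 semitones, and F4 to D5 is exactly 9 semitones — so this is a major sixth.

major sixth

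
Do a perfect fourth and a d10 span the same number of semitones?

No

5 semitones (perfect fourth) vs 14 semitones (diminished tenth): not equal.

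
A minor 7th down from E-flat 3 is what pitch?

Seven letter names down from E: F.
A minor seventh spans 10 semitones, so from Eb3 the target pitch is F2.

F 2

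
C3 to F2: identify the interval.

P5

Descending from C3 to F2 is the same interval as ascending F2 to C3.
F to C spans five letter names (F-G-A-B-C), so the interval is some kind of fifth.
F2 to C3 is 7 semitones, matching the perfect fifth exactly, so the quality is perfect.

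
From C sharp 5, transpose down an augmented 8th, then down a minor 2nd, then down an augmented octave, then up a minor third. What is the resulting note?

An augmented octave down from C#5 is C4.
A minor second down from C4 is B3.
An augmented octave down from B3 is Bb2.
A minor third up from Bb2 is Db3.

D flat 3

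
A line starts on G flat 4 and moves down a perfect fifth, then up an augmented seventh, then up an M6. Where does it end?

A perfect fifth down from Gb4 is Cb4.
Up an augmented seventh from Cb4: B4 (12 semitones up).
A major sixth up from B4 is G#5.

G sharp 5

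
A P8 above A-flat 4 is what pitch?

An octave keeps the letter name A, an octave up from A.
Moving 12 semitones up from Ab4 (the size of a perfect octave) reaches Ab5.

A-flat 5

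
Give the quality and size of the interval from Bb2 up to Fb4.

diminished twelfth

B to F spans five letter names (B-C-D-E-F), plus an octave, so the interval is some kind of twelfth.
Bb2 to Fb4 spans 18 semitones — one semitone narrower than the perfect twelfth (19) — giving a diminished twelfth.
(Equivalently, a compound diminished fifth: a diminished fifth plus an octave.)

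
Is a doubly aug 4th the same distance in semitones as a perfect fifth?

Yes

Both span 7 semitones: a doubly augmented fourth and a perfect fifth are the same chromatic distance.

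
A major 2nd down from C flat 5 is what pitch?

Counting two letter names down from C lands on B.
A major second spans 2 semitones, so from Cb5 the target pitch is Bbb4.

B double-flat 4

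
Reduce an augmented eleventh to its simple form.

Each octave removed subtracts seven from the number: 11 − 7 = 4.
So an augmented eleventh is an octave plus an augmented fourth. The quality is unchanged.

augmented fourth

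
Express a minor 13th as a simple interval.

minor sixth

Each octave removed subtracts seven from the number: 13 − 7 = 6.
So a minor thirteenth is an octave plus a minor sixth. The quality is unchanged.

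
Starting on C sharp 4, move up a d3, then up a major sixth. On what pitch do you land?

A diminished third up from C#4 is Eb4.
Up a major sixth from Eb4: C5 (9 semitones up).

C 5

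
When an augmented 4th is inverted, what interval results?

The rule of nine gives the new number: 9 − 4 = 5, so a fourth becomes a fifth.
The quality also flips — augmented becomes diminished — giving a diminished fifth.

diminished fifth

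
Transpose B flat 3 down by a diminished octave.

B 2

An octave keeps the letter name B, an octave down from B.
Moving 11 semitones down from Bb3 (the size of a diminished octave) reaches B2.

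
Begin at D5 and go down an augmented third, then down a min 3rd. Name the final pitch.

An augmented third down from D5 is Bbb4.
Down a minor third from Bbb4: Gb4 (3 semitones down).

Gb4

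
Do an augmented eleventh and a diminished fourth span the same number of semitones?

An augmented eleventh is 18 semitones but a diminished fourth is 4 semitones — different sizes.

No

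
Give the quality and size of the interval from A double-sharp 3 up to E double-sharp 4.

A to E spans five letter names (A-B-C-D-E): a fifth.
The perfect fifth spans 7 semitones, and A##3 to E##4 is exactly 7 semitones — so this is a perfect fifth.

P5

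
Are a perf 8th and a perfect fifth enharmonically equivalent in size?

A perfect octave is 12 semitones but a perfect fifth is 7 semitones — different sizes.

No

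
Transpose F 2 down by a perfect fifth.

Five letter names down from F: B.
A perfect fifth spans 7 semitones, so from F2 the target pitch is Bb1.

B-flat 1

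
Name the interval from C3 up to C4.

C to C is the same letter name, plus an octave — that makes it an octave of some quality.
The perfect octave spans 12 semitones, and C3 to C4 is exactly 12 semitones — so this is a perfect octave.

perfect octave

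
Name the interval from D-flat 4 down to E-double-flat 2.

M14

Descending from Db4 to Ebb2 is the same interval as ascending Ebb2 to Db4.
E to D spans seven letter names (E-F-G-A-B-C-D), plus an octave — that makes it a fourteenth of some quality.
Counting semitones, Ebb2→Db4 is 23, which is the major fourteenth.
(Equivalently, a compound major seventh: a major seventh plus an octave.)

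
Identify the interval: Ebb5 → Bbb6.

perfect 12th

E to B spans five letter names (E-F-G-A-B), plus an octave — that makes it a twelfth of some quality.
The perfect twelfth spans 19 semitones, and Ebb5 to Bbb6 is exactly 19 semitones — so this is a perfect twelfth.
(Equivalently, a compound perfect fifth: a perfect fifth plus an octave.)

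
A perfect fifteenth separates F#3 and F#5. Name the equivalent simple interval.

P8

Take out an octave (7 from the number): 15 − 7 = 8.
Quality carries through unchanged, so the simple form is a perfect octave.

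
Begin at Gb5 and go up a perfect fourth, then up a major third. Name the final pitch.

Eb6

Gb5 up a perfect fourth → Cb6 (5 semitones).
A major third up from Cb6 is Eb6.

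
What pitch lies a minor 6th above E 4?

C 5

Six letter names up from E: C.
A minor sixth spans 8 semitones, so from E4 the target pitch is C5.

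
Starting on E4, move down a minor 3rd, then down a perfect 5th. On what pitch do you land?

F#3

Down a minor third from E4: C#4 (3 semitones down).
A perfect fifth down from C#4 is F#3.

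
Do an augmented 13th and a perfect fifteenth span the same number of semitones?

No

22 semitones (augmented thirteenth) vs 24 semitones (perfect fifteenth): not equal.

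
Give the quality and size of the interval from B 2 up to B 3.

B to B is the same letter name, plus an octave: an octave.
The perfect octave spans 12 semitones, and B2 to B3 is exactly 12 semitones — so this is a perfect octave.

perfect 8th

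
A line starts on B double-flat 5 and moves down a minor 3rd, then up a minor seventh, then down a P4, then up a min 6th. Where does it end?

A double-flat 6

Down a minor third from Bbb5: Gb5 (3 semitones down).
A minor seventh up from Gb5 is Fb6.
Fb6 down a perfect fourth → Cb6 (5 semitones).
Up a minor sixth from Cb6: Abb6 (8 semitones up).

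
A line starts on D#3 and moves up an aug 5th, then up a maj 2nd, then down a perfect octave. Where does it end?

An augmented fifth up from D#3 is A##3.
A major second up from A##3 is B##3.
B##3 down a perfect octave → B##2 (12 semitones).

B##2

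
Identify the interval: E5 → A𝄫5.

doubly diminished fourth

E to A spans four letter names (E-F-G-A) — that makes it a fourth of some quality.
A perfect fourth would be 5 semitones; E5 to Abb5 is 3, two semitones narrower, so the interval is doubly diminished.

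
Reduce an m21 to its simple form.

Take out 2 octaves (14 from the number): 21 − 14 = 7.
So a minor twenty-first is 2 octaves plus a minor seventh. The quality is unchanged.

minor 7th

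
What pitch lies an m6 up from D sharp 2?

B 2

The sixth takes the letter from D up to B.
A minor sixth spans 8 semitones, so from D#2 the target pitch is B2.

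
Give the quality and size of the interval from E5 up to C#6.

E to C spans six letter names (E-F-G-A-B-C) — that makes it a sixth of some quality.
Counting semitones, E5→C#6 is 9, which is the major sixth.

major sixth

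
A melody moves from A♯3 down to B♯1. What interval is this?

Descending from A#3 to B#1 is the same interval as ascending B#1 to A#3.
B to A spans seven letter names (B-C-D-E-F-G-A), plus an octave — that makes it a fourteenth of some quality.
B#1 to A#3 is 22 semitones, a half step short of the major fourteenth (23), so this is minor.
(Equivalently, a compound minor seventh: a minor seventh plus an octave.)

minor 14th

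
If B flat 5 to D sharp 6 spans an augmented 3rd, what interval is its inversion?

diminished 6th

The rule of nine gives the new number: 9 − 3 = 6, so a third becomes a sixth.
The quality also flips — augmented becomes diminished — giving a diminished sixth.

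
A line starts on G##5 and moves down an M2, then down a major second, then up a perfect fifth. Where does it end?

B#5

G##5 down a major second → F##5 (2 semitones).
A major second down from F##5 is E#5.
Up a perfect fifth from E#5: B#5 (7 semitones up).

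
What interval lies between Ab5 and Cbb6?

A to C spans three letter names (A-B-C) — that makes it a third of some quality.
Ab5 to Cbb6 spans 2 semitones — two semitones narrower than the major third (4) — giving a diminished third.

d3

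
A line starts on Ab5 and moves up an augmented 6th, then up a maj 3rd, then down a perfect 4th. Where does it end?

E#6

Up an augmented sixth from Ab5: F#6 (10 semitones up).
A major third up from F#6 is A#6.
A#6 down a perfect fourth → E#6 (5 semitones).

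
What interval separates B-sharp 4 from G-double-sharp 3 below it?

minor tenth

Descending from B#4 to G##3 is the same interval as ascending G##3 to B#4.
G to B spans three letter names (G-A-B), plus an octave, so the interval is some kind of tenth.
G##3 to B#4 is 15 semitones, a half step short of the major tenth (16), so this is minor.
(Equivalently, a compound minor third: a minor third plus an octave.)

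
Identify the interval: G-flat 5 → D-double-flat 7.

G to D spans five letter names (G-A-B-C-D), plus an octave: a twelfth.
The perfect twelfth is 19 semitones; here we have 18, one semitone narrower: diminished.
(Equivalently, a compound diminished fifth: a diminished fifth plus an octave.)

diminished twelfth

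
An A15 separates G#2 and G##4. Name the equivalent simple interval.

A8

Each octave removed subtracts seven from the number: 15 − 7 = 8.
So an augmented fifteenth is an octave plus an augmented octave. The quality is unchanged.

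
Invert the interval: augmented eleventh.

diminished fifth

First reduce the compound augmented eleventh to its simple form, an augmented fourth.
Inverted interval numbers add to nine, so a fourth pairs with a fifth (4 + 5 = 9).
Quality inverts too: augmented becomes diminished. That makes the inversion a diminished fifth.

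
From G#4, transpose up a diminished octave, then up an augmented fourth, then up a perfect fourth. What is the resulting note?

G#4 up a diminished octave → G5 (11 semitones).
G5 up an augmented fourth → C#6 (6 semitones).
A perfect fourth up from C#6 is F#6.

F#6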